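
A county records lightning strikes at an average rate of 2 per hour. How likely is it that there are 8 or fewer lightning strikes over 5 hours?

0.3328

Over the interval, μ = 2 × 5 = 10 (5 hours).
P(N ≤ 8) = Σ_{j=0}^{8} e^(−μ) μ^j/j! ≈ 0.3328.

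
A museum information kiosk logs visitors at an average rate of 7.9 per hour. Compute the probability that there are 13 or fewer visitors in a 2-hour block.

0.2911

Over the interval, μ = 7.9 × 2 = 15.8 (a 2-hour block = 2 hours).
P(N ≤ 13) = Σ_{j=0}^{13} e^(−μ) μ^j/j! ≈ 0.2911.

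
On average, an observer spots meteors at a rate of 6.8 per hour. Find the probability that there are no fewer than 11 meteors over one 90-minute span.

Over the interval, μ = 6.8 × 1.5 = 10.2 (a 90-minute span = 1.5 hours).
P(N ≥ 11) = 1 − P(N ≤ 10) = 1 − Σ_{j=0}^{10} e^(−μ) μ^j/j! ≈ 0.4420.

0.4420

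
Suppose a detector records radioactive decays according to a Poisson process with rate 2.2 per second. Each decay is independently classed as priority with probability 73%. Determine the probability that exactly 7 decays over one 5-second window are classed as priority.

0.1391

Thinning: the decays that are classed as priority themselves form a Poisson process with rate 0.73 × 2.2 = 1.606 per second.
Over the interval, μ = 1.606 × 5 = 8.03 (a 5-second window = 5 seconds).
P(N = 7) = e^(−8.03) · 8.03^7/7! ≈ 0.1391.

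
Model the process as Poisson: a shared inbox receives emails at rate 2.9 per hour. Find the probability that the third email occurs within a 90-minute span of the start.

0.8088

Over the interval, μ = 2.9 × 1.5 = 4.35 (a 90-minute span = 1.5 hours).
The third arrival falls in the interval iff at least 3 events occur there: P(S_3 ≤ t) = P(N ≥ 3) = 1 − P(N ≤ 2) ≈ 0.8088.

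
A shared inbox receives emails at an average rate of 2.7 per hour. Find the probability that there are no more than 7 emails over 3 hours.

0.4391

Over the interval, μ = 2.7 × 3 = 8.1 (3 hours).
P(N ≤ 7) = Σ_{j=0}^{7} e^(−μ) μ^j/j! ≈ 0.4391.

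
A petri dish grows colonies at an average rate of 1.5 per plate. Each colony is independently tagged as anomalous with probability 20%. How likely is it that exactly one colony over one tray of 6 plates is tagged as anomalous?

Thinning: the colonies that are tagged as anomalous themselves form a Poisson process with rate 0.2 × 1.5 = 0.3 per plate.
Over the interval, μ = 0.3 × 6 = 1.8 (a tray of 6 plates = 6 plates).
P(N = 1) = e^(−1.8) · 1.8^1/1! ≈ 0.2975.

0.2975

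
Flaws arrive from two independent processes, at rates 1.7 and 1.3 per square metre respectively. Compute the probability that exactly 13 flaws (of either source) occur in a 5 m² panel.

Independent Poisson processes superpose: combined rate λ = 1.7 + 1.3 = 3 per square metre.
Over the interval, μ = 3 × 5 = 15 (a 5 m² panel = 5 square metres).
P(N = 13) = e^(−15) · 15^13/13! ≈ 0.0956.

0.0956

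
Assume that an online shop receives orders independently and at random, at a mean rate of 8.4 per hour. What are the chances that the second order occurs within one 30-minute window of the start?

Over the interval, μ = 8.4 × 0.5 = 4.2 (a 30-minute window = 0.5 hours).
The second arrival falls in the interval iff at least 2 events occur there: P(S_2 ≤ t) = P(N ≥ 2) = 1 − P(N ≤ 1) ≈ 0.9220.

0.9220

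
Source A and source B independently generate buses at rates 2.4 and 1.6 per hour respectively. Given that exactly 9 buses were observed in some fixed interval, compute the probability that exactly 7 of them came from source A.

0.1612

Given the total, each event is independently from source A with probability p = λ_A/(λ_A+λ_B) = 2.4/4 = 0.6000.
So K ~ Binomial(9, 2.4/4): P(K = 7) = C(9,7) · (2.4/4)^7 · (1.6/4)^2 ≈ 0.1612.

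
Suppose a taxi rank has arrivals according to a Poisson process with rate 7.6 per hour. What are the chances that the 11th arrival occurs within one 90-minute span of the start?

0.5869

Over the interval, μ = 7.6 × 1.5 = 11.4 (a 90-minute span = 1.5 hours).
The 11th arrival falls in the interval iff at least 11 events occur there: P(S_11 ≤ t) = P(N ≥ 11) = 1 − P(N ≤ 10) ≈ 0.5869.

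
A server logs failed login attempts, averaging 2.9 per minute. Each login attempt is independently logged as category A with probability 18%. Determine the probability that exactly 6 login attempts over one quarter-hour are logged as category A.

Thinning: the login attempts that are logged as category A themselves form a Poisson process with rate 0.18 × 2.9 = 0.522 per minute.
Over the interval, μ = 0.522 × 15 = 7.83 (a quarter-hour = 15 minutes).
P(N = 6) = e^(−7.83) · 7.83^6/6! ≈ 0.1273.

0.1273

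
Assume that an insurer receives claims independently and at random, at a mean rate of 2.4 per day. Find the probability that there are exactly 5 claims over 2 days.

0.1747

Over the interval, μ = 2.4 × 2 = 4.8 (2 days).
P(N = 5) = e^(−μ) μ^5/5! = e^(−4.8) · 4.8^5/120 ≈ 0.1747.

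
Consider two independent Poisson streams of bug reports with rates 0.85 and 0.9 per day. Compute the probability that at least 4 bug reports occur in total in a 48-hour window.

Independent Poisson processes superpose: combined rate λ = 0.85 + 0.9 = 1.75 per day.
Over the interval, μ = 1.75 × 2 = 3.5 (a 48-hour window = 2 days).
P(N ≥ 4) = 1 − P(N ≤ 3) ≈ 0.4634.

0.4634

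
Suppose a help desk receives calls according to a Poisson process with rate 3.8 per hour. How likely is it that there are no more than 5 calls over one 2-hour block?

0.2307

Over the interval, μ = 3.8 × 2 = 7.6 (a 2-hour block = 2 hours).
P(N ≤ 5) = Σ_{j=0}^{5} e^(−μ) μ^j/j! ≈ 0.2307.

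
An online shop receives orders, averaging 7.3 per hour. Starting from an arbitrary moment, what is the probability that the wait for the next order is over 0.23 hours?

The wait for the next event is exponential with rate λ = 7.3 per hour.
P(T > 0.23) = e^(−λt) = e^(−7.3 × 0.23) = e^(−1.679) ≈ 0.1866.

0.1866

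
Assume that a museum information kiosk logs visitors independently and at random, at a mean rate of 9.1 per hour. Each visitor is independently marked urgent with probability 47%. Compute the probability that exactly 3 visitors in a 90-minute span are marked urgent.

Thinning: the visitors that are marked urgent themselves form a Poisson process with rate 0.47 × 9.1 = 4.277 per hour.
Over the interval, μ = 4.277 × 1.5 = 6.4155 (a 90-minute span = 1.5 hours).
P(N = 3) = e^(−6.4155) · 6.4155^3/3! ≈ 0.0720.

0.0720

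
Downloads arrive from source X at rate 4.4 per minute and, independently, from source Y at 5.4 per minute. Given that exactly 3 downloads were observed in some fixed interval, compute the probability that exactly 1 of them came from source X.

0.4090

Given the total, each event is independently from source X with probability p = λ_X/(λ_X+λ_Y) = 4.4/9.8 ≈ 0.4490.
So K ~ Binomial(3, 4.4/9.8): P(K = 1) = C(3,1) · (4.4/9.8)^1 · (5.4/9.8)^2 ≈ 0.4090.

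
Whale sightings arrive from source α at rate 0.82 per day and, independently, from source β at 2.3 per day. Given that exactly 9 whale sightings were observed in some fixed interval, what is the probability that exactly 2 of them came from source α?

0.2942

Given the total, each event is independently from source α with probability p = λ_α/(λ_α+λ_β) = 0.82/3.12 ≈ 0.2628.
So K ~ Binomial(9, 0.82/3.12): P(K = 2) = C(9,2) · (0.82/3.12)^2 · (2.3/3.12)^7 ≈ 0.2942.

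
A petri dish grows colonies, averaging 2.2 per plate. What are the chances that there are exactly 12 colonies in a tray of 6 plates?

Over the interval, μ = 2.2 × 6 = 13.2 (a tray of 6 plates = 6 plates).
P(N = 12) = e^(−μ) μ^12/12! = e^(−13.2) · 13.2^12/479001600 ≈ 0.1081.

0.1081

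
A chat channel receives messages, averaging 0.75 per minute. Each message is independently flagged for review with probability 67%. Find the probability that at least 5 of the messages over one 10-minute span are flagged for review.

Thinning: the messages that are flagged for review themselves form a Poisson process with rate 0.67 × 0.75 = 0.5025 per minute.
Over the interval, μ = 0.5025 × 10 = 5.025 (a 10-minute span = 10 minutes).
P(N ≥ 5) = 1 − P(N ≤ 4) ≈ 0.5639.

0.5639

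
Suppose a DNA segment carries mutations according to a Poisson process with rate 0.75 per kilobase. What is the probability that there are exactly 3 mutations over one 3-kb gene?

0.2001

Over the interval, μ = 0.75 × 3 = 2.25 (a 3-kb gene = 3 kilobases).
P(N = 3) = e^(−μ) μ^3/3! = e^(−2.25) · 2.25^3/6 ≈ 0.2001.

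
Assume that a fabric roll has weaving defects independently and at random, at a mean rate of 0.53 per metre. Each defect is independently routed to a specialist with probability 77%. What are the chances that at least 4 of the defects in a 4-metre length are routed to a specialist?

Thinning: the defects that are routed to a specialist themselves form a Poisson process with rate 0.77 × 0.53 = 0.4081 per metre.
Over the interval, μ = 0.4081 × 4 = 1.6324 (a 4-metre length = 4 metres).
P(N ≥ 4) = 1 − P(N ≤ 3) ≈ 0.0833.

0.0833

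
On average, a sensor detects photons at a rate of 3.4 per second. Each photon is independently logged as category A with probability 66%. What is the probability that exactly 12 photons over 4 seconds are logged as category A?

0.0722

Thinning: the photons that are logged as category A themselves form a Poisson process with rate 0.66 × 3.4 = 2.244 per second.
Over the interval, μ = 2.244 × 4 = 8.976 (4 seconds).
P(N = 12) = e^(−8.976) · 8.976^12/12! ≈ 0.0722.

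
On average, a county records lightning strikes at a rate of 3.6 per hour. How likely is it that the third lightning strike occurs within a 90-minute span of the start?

Over the interval, μ = 3.6 × 1.5 = 5.4 (a 90-minute span = 1.5 hours).
The third arrival falls in the interval iff at least 3 events occur there: P(S_3 ≤ t) = P(N ≥ 3) = 1 − P(N ≤ 2) ≈ 0.9052.

0.9052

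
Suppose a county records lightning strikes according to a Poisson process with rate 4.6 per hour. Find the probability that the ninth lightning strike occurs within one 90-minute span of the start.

0.2580

Over the interval, μ = 4.6 × 1.5 = 6.9 (a 90-minute span = 1.5 hours).
The ninth arrival falls in the interval iff at least 9 events occur there: P(S_9 ≤ t) = P(N ≥ 9) = 1 − P(N ≤ 8) ≈ 0.2580.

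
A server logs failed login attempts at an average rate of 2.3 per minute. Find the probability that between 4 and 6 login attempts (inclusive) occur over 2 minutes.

Over the interval, μ = 2.3 × 2 = 4.6 (2 minutes).
P(4 ≤ N ≤ 6) = Σ_{j=4}^{6} e^(−4.6) · 4.6^j/j! ≈ 0.4923.

0.4923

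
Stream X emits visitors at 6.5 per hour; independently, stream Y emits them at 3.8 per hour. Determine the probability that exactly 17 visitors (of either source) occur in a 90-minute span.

Independent Poisson processes superpose: combined rate λ = 6.5 + 3.8 = 10.3 per hour.
Over the interval, μ = 10.3 × 1.5 = 15.45 (a 90-minute span = 1.5 hours).
P(N = 17) = e^(−15.45) · 15.45^17/17! ≈ 0.0893.

0.0893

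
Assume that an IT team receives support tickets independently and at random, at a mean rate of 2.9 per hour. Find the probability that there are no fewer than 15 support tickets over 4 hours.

0.1931

Over the interval, μ = 2.9 × 4 = 11.6 (4 hours).
P(N ≥ 15) = 1 − P(N ≤ 14) = 1 − Σ_{j=0}^{14} e^(−μ) μ^j/j! ≈ 0.1931.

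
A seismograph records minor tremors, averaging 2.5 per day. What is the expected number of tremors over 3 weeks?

E[N] = λt = 2.5 × 21 = 52.5 (3 weeks = 21 days).

52.5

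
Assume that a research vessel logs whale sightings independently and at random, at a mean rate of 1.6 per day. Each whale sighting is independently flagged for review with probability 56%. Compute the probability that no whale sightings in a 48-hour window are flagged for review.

Thinning: the whale sightings that are flagged for review themselves form a Poisson process with rate 0.56 × 1.6 = 0.896 per day.
Over the interval, μ = 0.896 × 2 = 1.792 (a 48-hour window = 2 days).
P(N = 0) = e^(−1.792) · 1.792^0/0! ≈ 0.1666.

0.1666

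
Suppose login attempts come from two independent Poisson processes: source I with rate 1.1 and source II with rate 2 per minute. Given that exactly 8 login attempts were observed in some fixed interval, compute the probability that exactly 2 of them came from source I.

Given the total, each event is independently from source I with probability p = λ_I/(λ_I+λ_II) = 1.1/3.1 ≈ 0.3548.
So K ~ Binomial(8, 1.1/3.1): P(K = 2) = C(8,2) · (1.1/3.1)^2 · (2/3.1)^6 ≈ 0.2542.

0.2542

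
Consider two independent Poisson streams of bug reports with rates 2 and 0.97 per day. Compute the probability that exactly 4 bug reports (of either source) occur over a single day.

Independent Poisson processes superpose: combined rate λ = 2 + 0.97 = 2.97 per day.
So μ = 2.97.
P(N = 4) = e^(−2.97) · 2.97^4/4! ≈ 0.1663.

0.1663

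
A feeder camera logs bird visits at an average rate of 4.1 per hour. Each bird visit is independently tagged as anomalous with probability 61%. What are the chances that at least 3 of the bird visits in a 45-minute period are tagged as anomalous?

0.2897

Thinning: the bird visits that are tagged as anomalous themselves form a Poisson process with rate 0.61 × 4.1 = 2.501 per hour.
Over the interval, μ = 2.501 × 0.75 = 1.87575 (a 45-minute period = 0.75 hours).
P(N ≥ 3) = 1 − P(N ≤ 2) ≈ 0.2897.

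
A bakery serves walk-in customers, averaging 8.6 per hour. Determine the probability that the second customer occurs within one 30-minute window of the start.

Over the interval, μ = 8.6 × 0.5 = 4.3 (a 30-minute window = 0.5 hours).
The second arrival falls in the interval iff at least 2 events occur there: P(S_2 ≤ t) = P(N ≥ 2) = 1 − P(N ≤ 1) ≈ 0.9281.

0.9281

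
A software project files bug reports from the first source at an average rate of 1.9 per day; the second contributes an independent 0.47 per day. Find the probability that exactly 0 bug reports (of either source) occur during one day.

Independent Poisson processes superpose: combined rate λ = 1.9 + 0.47 = 2.37 per day.
So μ = 2.37.
P(N = 0) = e^(−2.37) · 2.37^0/0! ≈ 0.0935.

0.0935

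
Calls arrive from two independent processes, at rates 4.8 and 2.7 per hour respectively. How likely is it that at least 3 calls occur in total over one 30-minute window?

0.7229

Independent Poisson processes superpose: combined rate λ = 4.8 + 2.7 = 7.5 per hour.
Over the interval, μ = 7.5 × 0.5 = 3.75 (a 30-minute window = 0.5 hours).
P(N ≥ 3) = 1 − P(N ≤ 2) ≈ 0.7229.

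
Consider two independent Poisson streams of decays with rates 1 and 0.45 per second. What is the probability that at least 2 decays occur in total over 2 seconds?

0.7854

Independent Poisson processes superpose: combined rate λ = 1 + 0.45 = 1.45 per second.
Over the interval, μ = 1.45 × 2 = 2.9 (2 seconds).
P(N ≥ 2) = 1 − P(N ≤ 1) ≈ 0.7854.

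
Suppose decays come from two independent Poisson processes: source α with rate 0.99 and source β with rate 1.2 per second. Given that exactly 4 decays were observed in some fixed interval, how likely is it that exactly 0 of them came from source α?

0.0901

Given the total, each event is independently from source α with probability p = λ_α/(λ_α+λ_β) = 0.99/2.19 ≈ 0.4521.
So K ~ Binomial(4, 0.99/2.19): P(K = 0) = C(4,0) · (0.99/2.19)^0 · (1.2/2.19)^4 ≈ 0.0901.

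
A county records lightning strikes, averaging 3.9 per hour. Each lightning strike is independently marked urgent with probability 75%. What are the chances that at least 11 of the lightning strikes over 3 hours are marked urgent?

Thinning: the lightning strikes that are marked urgent themselves form a Poisson process with rate 0.75 × 3.9 = 2.925 per hour.
Over the interval, μ = 2.925 × 3 = 8.775 (3 hours).
P(N ≥ 11) = 1 − P(N ≤ 10) ≈ 0.2677.

0.2677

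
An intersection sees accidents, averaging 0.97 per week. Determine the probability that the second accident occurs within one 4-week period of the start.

0.8992

Over the interval, μ = 0.97 × 4 = 3.88 (a 4-week period = 4 weeks).
The second arrival falls in the interval iff at least 2 events occur there: P(S_2 ≤ t) = P(N ≥ 2) = 1 − P(N ≤ 1) ≈ 0.8992.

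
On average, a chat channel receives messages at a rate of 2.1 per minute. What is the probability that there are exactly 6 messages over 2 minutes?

0.1143

Over the interval, μ = 2.1 × 2 = 4.2 (2 minutes).
P(N = 6) = e^(−μ) μ^6/6! = e^(−4.2) · 4.2^6/720 ≈ 0.1143.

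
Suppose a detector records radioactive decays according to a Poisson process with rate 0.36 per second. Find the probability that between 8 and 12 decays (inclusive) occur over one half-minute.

0.5538

Over the interval, μ = 0.36 × 30 = 10.8 (a half-minute = 30 seconds).
P(8 ≤ N ≤ 12) = Σ_{j=8}^{12} e^(−10.8) · 10.8^j/j! ≈ 0.5538.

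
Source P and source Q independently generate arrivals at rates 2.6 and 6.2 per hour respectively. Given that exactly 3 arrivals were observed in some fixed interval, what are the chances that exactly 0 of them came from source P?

Given the total, each event is independently from source P with probability p = λ_P/(λ_P+λ_Q) = 2.6/8.8 ≈ 0.2955.
So K ~ Binomial(3, 2.6/8.8): P(K = 0) = C(3,0) · (2.6/8.8)^0 · (6.2/8.8)^3 ≈ 0.3497.

0.3497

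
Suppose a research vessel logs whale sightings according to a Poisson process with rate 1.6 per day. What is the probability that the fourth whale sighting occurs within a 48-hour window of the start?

Over the interval, μ = 1.6 × 2 = 3.2 (a 48-hour window = 2 days).
The fourth arrival falls in the interval iff at least 4 events occur there: P(S_4 ≤ t) = P(N ≥ 4) = 1 − P(N ≤ 3) ≈ 0.3975.

0.3975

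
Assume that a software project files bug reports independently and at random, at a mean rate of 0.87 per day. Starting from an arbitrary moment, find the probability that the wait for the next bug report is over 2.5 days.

0.1136

The wait for the next event is exponential with rate λ = 0.87 per day.
P(T > 2.5) = e^(−λt) = e^(−0.87 × 2.5) = e^(−2.175) ≈ 0.1136.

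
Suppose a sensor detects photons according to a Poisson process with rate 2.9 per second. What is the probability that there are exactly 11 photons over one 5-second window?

0.0753

Over the interval, μ = 2.9 × 5 = 14.5 (a 5-second window = 5 seconds).
P(N = 11) = e^(−μ) μ^11/11! = e^(−14.5) · 14.5^11/39916800 ≈ 0.0753.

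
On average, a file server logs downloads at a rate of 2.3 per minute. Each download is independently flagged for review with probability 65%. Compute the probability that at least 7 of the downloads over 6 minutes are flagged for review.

0.7905

Thinning: the downloads that are flagged for review themselves form a Poisson process with rate 0.65 × 2.3 = 1.495 per minute.
Over the interval, μ = 1.495 × 6 = 8.97 (6 minutes).
P(N ≥ 7) = 1 − P(N ≤ 6) ≈ 0.7905.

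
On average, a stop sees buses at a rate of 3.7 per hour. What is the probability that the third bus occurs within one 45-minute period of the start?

0.5246

Over the interval, μ = 3.7 × 0.75 = 2.775 (a 45-minute period = 0.75 hours).
The third arrival falls in the interval iff at least 3 events occur there: P(S_3 ≤ t) = P(N ≥ 3) = 1 − P(N ≤ 2) ≈ 0.5246.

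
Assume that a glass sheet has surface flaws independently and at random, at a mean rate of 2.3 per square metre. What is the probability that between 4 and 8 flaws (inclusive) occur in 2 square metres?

Over the interval, μ = 2.3 × 2 = 4.6 (2 square metres).
P(4 ≤ N ≤ 8) = Σ_{j=4}^{8} e^(−4.6) · 4.6^j/j! ≈ 0.6292.

0.6292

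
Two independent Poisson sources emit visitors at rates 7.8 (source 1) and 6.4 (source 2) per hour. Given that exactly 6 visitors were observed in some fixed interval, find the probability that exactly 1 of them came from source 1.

0.0613

Given the total, each event is independently from source 1 with probability p = λ_1/(λ_1+λ_2) = 7.8/14.2 ≈ 0.5493.
So K ~ Binomial(6, 7.8/14.2): P(K = 1) = C(6,1) · (7.8/14.2)^1 · (6.4/14.2)^5 ≈ 0.0613.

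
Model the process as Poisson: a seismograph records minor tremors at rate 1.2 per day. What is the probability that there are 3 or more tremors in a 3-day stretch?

0.6973

Over the interval, μ = 1.2 × 3 = 3.6 (a 3-day stretch = 3 days).
P(N ≥ 3) = 1 − P(N ≤ 2) = 1 − Σ_{j=0}^{2} e^(−μ) μ^j/j! ≈ 0.6973.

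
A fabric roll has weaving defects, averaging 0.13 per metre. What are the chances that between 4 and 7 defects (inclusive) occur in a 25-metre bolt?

Over the interval, μ = 0.13 × 25 = 3.25 (a 25-metre bolt = 25 metres).
P(4 ≤ N ≤ 7) = Σ_{j=4}^{7} e^(−3.25) · 3.25^j/j! ≈ 0.3903.

0.3903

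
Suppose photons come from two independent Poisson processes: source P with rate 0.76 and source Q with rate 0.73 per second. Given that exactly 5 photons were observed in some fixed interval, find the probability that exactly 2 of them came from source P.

0.3060

Given the total, each event is independently from source P with probability p = λ_P/(λ_P+λ_Q) = 0.76/1.49 ≈ 0.5101.
So K ~ Binomial(5, 0.76/1.49): P(K = 2) = C(5,2) · (0.76/1.49)^2 · (0.73/1.49)^3 ≈ 0.3060.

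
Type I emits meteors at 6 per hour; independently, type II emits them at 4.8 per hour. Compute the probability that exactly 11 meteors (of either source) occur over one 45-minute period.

Independent Poisson processes superpose: combined rate λ = 6 + 4.8 = 10.8 per hour.
Over the interval, μ = 10.8 × 0.75 = 8.1 (a 45-minute period = 0.75 hours).
P(N = 11) = e^(−8.1) · 8.1^11/11! ≈ 0.0749.

0.0749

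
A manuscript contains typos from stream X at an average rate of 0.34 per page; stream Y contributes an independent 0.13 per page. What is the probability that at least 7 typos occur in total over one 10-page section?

Independent Poisson processes superpose: combined rate λ = 0.34 + 0.13 = 0.47 per page.
Over the interval, μ = 0.47 × 10 = 4.7 (a 10-page section = 10 pages).
P(N ≥ 7) = 1 − P(N ≤ 6) ≈ 0.1954.

0.1954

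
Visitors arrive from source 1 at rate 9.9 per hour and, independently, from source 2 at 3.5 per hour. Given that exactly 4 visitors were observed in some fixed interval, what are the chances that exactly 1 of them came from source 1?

0.0527

Given the total, each event is independently from source 1 with probability p = λ_1/(λ_1+λ_2) = 9.9/13.4 ≈ 0.7388.
So K ~ Binomial(4, 9.9/13.4): P(K = 1) = C(4,1) · (9.9/13.4)^1 · (3.5/13.4)^3 ≈ 0.0527.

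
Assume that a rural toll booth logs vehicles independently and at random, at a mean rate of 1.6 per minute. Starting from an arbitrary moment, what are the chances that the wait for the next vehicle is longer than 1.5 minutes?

0.0907

The wait for the next event is exponential with rate λ = 1.6 per minute.
P(T > 1.5) = e^(−λt) = e^(−1.6 × 1.5) = e^(−2.4) ≈ 0.0907.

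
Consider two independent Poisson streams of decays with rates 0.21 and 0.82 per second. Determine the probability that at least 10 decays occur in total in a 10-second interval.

Independent Poisson processes superpose: combined rate λ = 0.21 + 0.82 = 1.03 per second.
Over the interval, μ = 1.03 × 10 = 10.3 (a 10-second interval = 10 seconds).
P(N ≥ 10) = 1 − P(N ≤ 9) ≈ 0.5790.

0.5790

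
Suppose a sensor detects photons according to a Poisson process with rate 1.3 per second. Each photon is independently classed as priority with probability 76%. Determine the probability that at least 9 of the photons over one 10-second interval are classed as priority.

Thinning: the photons that are classed as priority themselves form a Poisson process with rate 0.76 × 1.3 = 0.988 per second.
Over the interval, μ = 0.988 × 10 = 9.88 (a 10-second interval = 10 seconds).
P(N ≥ 9) = 1 − P(N ≤ 8) ≈ 0.6535.

0.6535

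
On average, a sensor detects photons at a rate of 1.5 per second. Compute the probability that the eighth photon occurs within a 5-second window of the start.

0.4754

Over the interval, μ = 1.5 × 5 = 7.5 (a 5-second window = 5 seconds).
The eighth arrival falls in the interval iff at least 8 events occur there: P(S_8 ≤ t) = P(N ≥ 8) = 1 − P(N ≤ 7) ≈ 0.4754.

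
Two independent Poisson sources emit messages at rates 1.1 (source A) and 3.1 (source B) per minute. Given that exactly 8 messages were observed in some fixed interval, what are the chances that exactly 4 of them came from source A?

Given the total, each event is independently from source A with probability p = λ_A/(λ_A+λ_B) = 1.1/4.2 ≈ 0.2619.
So K ~ Binomial(8, 1.1/4.2): P(K = 4) = C(8,4) · (1.1/4.2)^4 · (3.1/4.2)^4 ≈ 0.0978.

0.0978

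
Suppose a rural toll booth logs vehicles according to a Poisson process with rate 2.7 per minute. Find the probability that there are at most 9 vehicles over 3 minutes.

Over the interval, μ = 2.7 × 3 = 8.1 (3 minutes).
P(N ≤ 9) = Σ_{j=0}^{9} e^(−μ) μ^j/j! ≈ 0.7041.

0.7041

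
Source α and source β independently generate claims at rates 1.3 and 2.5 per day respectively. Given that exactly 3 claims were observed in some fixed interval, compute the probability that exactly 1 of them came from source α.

Given the total, each event is independently from source α with probability p = λ_α/(λ_α+λ_β) = 1.3/3.8 ≈ 0.3421.
So K ~ Binomial(3, 1.3/3.8): P(K = 1) = C(3,1) · (1.3/3.8)^1 · (2.5/3.8)^2 ≈ 0.4442.

0.4442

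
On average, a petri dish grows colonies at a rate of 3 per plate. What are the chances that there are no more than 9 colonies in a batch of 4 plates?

0.2424

Over the interval, μ = 3 × 4 = 12 (a batch of 4 plates = 4 plates).
P(N ≤ 9) = Σ_{j=0}^{9} e^(−μ) μ^j/j! ≈ 0.2424.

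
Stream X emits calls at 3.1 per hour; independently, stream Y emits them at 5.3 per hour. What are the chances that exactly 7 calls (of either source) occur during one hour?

0.1317

Independent Poisson processes superpose: combined rate λ = 3.1 + 5.3 = 8.4 per hour.
So μ = 8.4.
P(N = 7) = e^(−8.4) · 8.4^7/7! ≈ 0.1317.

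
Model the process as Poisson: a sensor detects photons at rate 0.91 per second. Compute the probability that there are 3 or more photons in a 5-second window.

Over the interval, μ = 0.91 × 5 = 4.55 (a 5-second window = 5 seconds).
P(N ≥ 3) = 1 − P(N ≤ 2) = 1 − Σ_{j=0}^{2} e^(−μ) μ^j/j! ≈ 0.8320.

0.8320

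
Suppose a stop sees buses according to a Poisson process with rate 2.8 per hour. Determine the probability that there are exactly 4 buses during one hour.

With mean μ = 2.8 per hour,
P(N = 4) = e^(−μ) μ^4/4! = e^(−2.8) · 2.8^4/24 ≈ 0.1557.

0.1557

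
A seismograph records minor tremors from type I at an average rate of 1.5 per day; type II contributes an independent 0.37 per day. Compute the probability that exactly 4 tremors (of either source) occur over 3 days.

Independent Poisson processes superpose: combined rate λ = 1.5 + 0.37 = 1.87 per day.
Over the interval, μ = 1.87 × 3 = 5.61 (3 days).
P(N = 4) = e^(−5.61) · 5.61^4/4! ≈ 0.1511.

0.1511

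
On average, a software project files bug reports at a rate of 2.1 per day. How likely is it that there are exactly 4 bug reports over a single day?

With mean μ = 2.1 per day,
P(N = 4) = e^(−μ) μ^4/4! = e^(−2.1) · 2.1^4/24 ≈ 0.0992.

0.0992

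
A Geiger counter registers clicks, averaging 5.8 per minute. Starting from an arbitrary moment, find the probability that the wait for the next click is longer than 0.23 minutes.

0.2634

The wait for the next event is exponential with rate λ = 5.8 per minute.
P(T > 0.23) = e^(−λt) = e^(−5.8 × 0.23) = e^(−1.334) ≈ 0.2634.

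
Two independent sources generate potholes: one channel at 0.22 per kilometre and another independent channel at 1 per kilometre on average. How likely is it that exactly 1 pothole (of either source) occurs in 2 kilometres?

0.2127

Independent Poisson processes superpose: combined rate λ = 0.22 + 1 = 1.22 per kilometre.
Over the interval, μ = 1.22 × 2 = 2.44 (2 kilometres).
P(N = 1) = e^(−2.44) · 2.44^1/1! ≈ 0.2127.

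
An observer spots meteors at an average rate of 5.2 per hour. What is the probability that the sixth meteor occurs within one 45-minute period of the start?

0.1994

Over the interval, μ = 5.2 × 0.75 = 3.9 (a 45-minute period = 0.75 hours).
The sixth arrival falls in the interval iff at least 6 events occur there: P(S_6 ≤ t) = P(N ≥ 6) = 1 − P(N ≤ 5) ≈ 0.1994.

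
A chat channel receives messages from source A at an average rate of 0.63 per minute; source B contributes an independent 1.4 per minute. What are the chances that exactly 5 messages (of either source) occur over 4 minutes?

Independent Poisson processes superpose: combined rate λ = 0.63 + 1.4 = 2.03 per minute.
Over the interval, μ = 2.03 × 4 = 8.12 (4 minutes).
P(N = 5) = e^(−8.12) · 8.12^5/5! ≈ 0.0875.

0.0875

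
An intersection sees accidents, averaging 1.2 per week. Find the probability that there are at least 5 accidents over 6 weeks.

Over the interval, μ = 1.2 × 6 = 7.2 (6 weeks).
P(N ≥ 5) = 1 − P(N ≤ 4) = 1 − Σ_{j=0}^{4} e^(−μ) μ^j/j! ≈ 0.8445.

0.8445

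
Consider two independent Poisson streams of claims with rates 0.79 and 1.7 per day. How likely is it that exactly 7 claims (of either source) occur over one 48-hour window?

Independent Poisson processes superpose: combined rate λ = 0.79 + 1.7 = 2.49 per day.
Over the interval, μ = 2.49 × 2 = 4.98 (a 48-hour window = 2 days).
P(N = 7) = e^(−4.98) · 4.98^7/7! ≈ 0.1036.

0.1036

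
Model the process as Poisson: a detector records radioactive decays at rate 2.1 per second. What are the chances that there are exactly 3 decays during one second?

0.1890

With mean μ = 2.1 per second,
P(N = 3) = e^(−μ) μ^3/3! = e^(−2.1) · 2.1^3/6 ≈ 0.1890.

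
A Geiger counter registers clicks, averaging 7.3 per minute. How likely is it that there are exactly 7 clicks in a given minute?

0.1481

With mean μ = 7.3 per minute,
P(N = 7) = e^(−μ) μ^7/7! = e^(−7.3) · 7.3^7/5040 ≈ 0.1481.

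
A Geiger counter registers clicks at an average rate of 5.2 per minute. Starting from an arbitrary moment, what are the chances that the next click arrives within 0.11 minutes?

0.4356

Inter-arrival times are exponential with rate λ = 5.2 per minute.
P(T ≤ 0.11) = 1 − e^(−λt) = 1 − e^(−5.2 × 0.11) = 1 − e^(−0.572) ≈ 0.4356.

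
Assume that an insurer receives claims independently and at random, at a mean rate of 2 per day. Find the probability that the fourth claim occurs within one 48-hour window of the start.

Over the interval, μ = 2 × 2 = 4 (a 48-hour window = 2 days).
The fourth arrival falls in the interval iff at least 4 events occur there: P(S_4 ≤ t) = P(N ≥ 4) = 1 − P(N ≤ 3) ≈ 0.5665.

0.5665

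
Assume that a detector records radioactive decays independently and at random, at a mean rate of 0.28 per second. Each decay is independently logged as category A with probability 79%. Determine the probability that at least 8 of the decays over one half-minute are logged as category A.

Thinning: the decays that are logged as category A themselves form a Poisson process with rate 0.79 × 0.28 = 0.2212 per second.
Over the interval, μ = 0.2212 × 30 = 6.636 (a half-minute = 30 seconds).
P(N ≥ 8) = 1 − P(N ≤ 7) ≈ 0.3472.

0.3472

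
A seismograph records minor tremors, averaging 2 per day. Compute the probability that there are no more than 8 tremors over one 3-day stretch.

0.8472

Over the interval, μ = 2 × 3 = 6 (a 3-day stretch = 3 days).
P(N ≤ 8) = Σ_{j=0}^{8} e^(−μ) μ^j/j! ≈ 0.8472.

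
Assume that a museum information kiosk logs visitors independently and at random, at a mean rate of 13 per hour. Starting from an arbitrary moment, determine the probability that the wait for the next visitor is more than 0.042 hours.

0.5793

The wait for the next event is exponential with rate λ = 13 per hour.
P(T > 0.042) = e^(−λt) = e^(−13 × 0.042) = e^(−0.546) ≈ 0.5793.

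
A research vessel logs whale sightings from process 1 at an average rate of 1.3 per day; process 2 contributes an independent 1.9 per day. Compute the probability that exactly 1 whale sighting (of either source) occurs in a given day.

Independent Poisson processes superpose: combined rate λ = 1.3 + 1.9 = 3.2 per day.
So μ = 3.2.
P(N = 1) = e^(−3.2) · 3.2^1/1! ≈ 0.1304.

0.1304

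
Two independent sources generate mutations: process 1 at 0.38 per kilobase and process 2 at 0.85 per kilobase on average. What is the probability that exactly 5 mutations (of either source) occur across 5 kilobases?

Independent Poisson processes superpose: combined rate λ = 0.38 + 0.85 = 1.23 per kilobase.
Over the interval, μ = 1.23 × 5 = 6.15 (5 kilobases).
P(N = 5) = e^(−6.15) · 6.15^5/5! ≈ 0.1564.

0.1564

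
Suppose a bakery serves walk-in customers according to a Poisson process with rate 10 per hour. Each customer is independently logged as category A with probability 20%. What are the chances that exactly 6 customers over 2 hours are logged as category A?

Thinning: the customers that are logged as category A themselves form a Poisson process with rate 0.2 × 10 = 2 per hour.
Over the interval, μ = 2 × 2 = 4 (2 hours).
P(N = 6) = e^(−4) · 4^6/6! ≈ 0.1042.

0.1042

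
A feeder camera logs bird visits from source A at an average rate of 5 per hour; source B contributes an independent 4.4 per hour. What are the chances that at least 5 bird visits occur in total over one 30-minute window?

0.5054

Independent Poisson processes superpose: combined rate λ = 5 + 4.4 = 9.4 per hour.
Over the interval, μ = 9.4 × 0.5 = 4.7 (a 30-minute window = 0.5 hours).
P(N ≥ 5) = 1 − P(N ≤ 4) ≈ 0.5054.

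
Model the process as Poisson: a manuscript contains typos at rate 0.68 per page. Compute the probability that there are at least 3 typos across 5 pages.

0.6603

Over the interval, μ = 0.68 × 5 = 3.4 (5 pages).
P(N ≥ 3) = 1 − P(N ≤ 2) = 1 − Σ_{j=0}^{2} e^(−μ) μ^j/j! ≈ 0.6603.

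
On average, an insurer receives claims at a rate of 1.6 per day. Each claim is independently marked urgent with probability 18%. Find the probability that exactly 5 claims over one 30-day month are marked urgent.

0.0710

Thinning: the claims that are marked urgent themselves form a Poisson process with rate 0.18 × 1.6 = 0.288 per day.
Over the interval, μ = 0.288 × 30 = 8.64 (a 30-day month = 30 days).
P(N = 5) = e^(−8.64) · 8.64^5/5! ≈ 0.0710.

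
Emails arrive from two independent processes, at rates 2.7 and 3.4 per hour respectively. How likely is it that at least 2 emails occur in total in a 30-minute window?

Independent Poisson processes superpose: combined rate λ = 2.7 + 3.4 = 6.1 per hour.
Over the interval, μ = 6.1 × 0.5 = 3.05 (a 30-minute window = 0.5 hours).
P(N ≥ 2) = 1 − P(N ≤ 1) ≈ 0.8082.

0.8082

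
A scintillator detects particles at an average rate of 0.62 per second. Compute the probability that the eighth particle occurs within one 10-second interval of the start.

Over the interval, μ = 0.62 × 10 = 6.2 (a 10-second interval = 10 seconds).
The eighth arrival falls in the interval iff at least 8 events occur there: P(S_8 ≤ t) = P(N ≥ 8) = 1 − P(N ≤ 7) ≈ 0.2840.

0.2840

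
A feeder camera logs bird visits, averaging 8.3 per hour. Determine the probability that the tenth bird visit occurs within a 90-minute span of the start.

0.7947

Over the interval, μ = 8.3 × 1.5 = 12.45 (a 90-minute span = 1.5 hours).
The tenth arrival falls in the interval iff at least 10 events occur there: P(S_10 ≤ t) = P(N ≥ 10) = 1 − P(N ≤ 9) ≈ 0.7947.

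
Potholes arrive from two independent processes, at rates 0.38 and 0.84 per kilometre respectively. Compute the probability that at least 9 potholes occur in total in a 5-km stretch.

Independent Poisson processes superpose: combined rate λ = 0.38 + 0.84 = 1.22 per kilometre.
Over the interval, μ = 1.22 × 5 = 6.1 (a 5-km stretch = 5 kilometres).
P(N ≥ 9) = 1 − P(N ≤ 8) ≈ 0.1633.

0.1633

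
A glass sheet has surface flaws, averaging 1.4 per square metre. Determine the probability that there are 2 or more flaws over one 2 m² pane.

Over the interval, μ = 1.4 × 2 = 2.8 (a 2 m² pane = 2 square metres).
P(N ≥ 2) = 1 − P(N ≤ 1) = 1 − Σ_{j=0}^{1} e^(−μ) μ^j/j! ≈ 0.7689.

0.7689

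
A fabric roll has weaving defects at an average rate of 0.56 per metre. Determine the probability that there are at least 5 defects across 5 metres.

0.1523

Over the interval, μ = 0.56 × 5 = 2.8 (5 metres).
P(N ≥ 5) = 1 − P(N ≤ 4) = 1 − Σ_{j=0}^{4} e^(−μ) μ^j/j! ≈ 0.1523.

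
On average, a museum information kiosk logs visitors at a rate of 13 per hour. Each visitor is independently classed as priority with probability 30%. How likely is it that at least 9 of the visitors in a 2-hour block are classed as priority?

Thinning: the visitors that are classed as priority themselves form a Poisson process with rate 0.3 × 13 = 3.9 per hour.
Over the interval, μ = 3.9 × 2 = 7.8 (a 2-hour block = 2 hours).
P(N ≥ 9) = 1 − P(N ≤ 8) ≈ 0.3796.

0.3796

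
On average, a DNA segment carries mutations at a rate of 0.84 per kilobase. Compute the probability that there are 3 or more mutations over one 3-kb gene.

Over the interval, μ = 0.84 × 3 = 2.52 (a 3-kb gene = 3 kilobases).
P(N ≥ 3) = 1 − P(N ≤ 2) = 1 − Σ_{j=0}^{2} e^(−μ) μ^j/j! ≈ 0.4613.

0.4613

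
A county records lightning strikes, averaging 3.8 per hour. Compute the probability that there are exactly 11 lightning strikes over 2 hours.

Over the interval, μ = 3.8 × 2 = 7.6 (2 hours).
P(N = 11) = e^(−μ) μ^11/11! = e^(−7.6) · 7.6^11/39916800 ≈ 0.0613.

0.0613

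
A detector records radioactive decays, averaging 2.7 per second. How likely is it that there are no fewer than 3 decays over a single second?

0.5064

With mean μ = 2.7 per second,
P(N ≥ 3) = 1 − P(N ≤ 2) = 1 − Σ_{j=0}^{2} e^(−μ) μ^j/j! ≈ 0.5064.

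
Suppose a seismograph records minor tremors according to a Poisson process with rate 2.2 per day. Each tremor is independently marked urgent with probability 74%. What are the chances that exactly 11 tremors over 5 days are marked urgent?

0.0760

Thinning: the tremors that are marked urgent themselves form a Poisson process with rate 0.74 × 2.2 = 1.628 per day.
Over the interval, μ = 1.628 × 5 = 8.14 (5 days).
P(N = 11) = e^(−8.14) · 8.14^11/11! ≈ 0.0760.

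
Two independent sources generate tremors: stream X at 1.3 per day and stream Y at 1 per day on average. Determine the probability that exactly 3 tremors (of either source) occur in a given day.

Independent Poisson processes superpose: combined rate λ = 1.3 + 1 = 2.3 per day.
So μ = 2.3.
P(N = 3) = e^(−2.3) · 2.3^3/3! ≈ 0.2033.

0.2033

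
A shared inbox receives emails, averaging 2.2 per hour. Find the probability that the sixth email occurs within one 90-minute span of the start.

Over the interval, μ = 2.2 × 1.5 = 3.3 (a 90-minute span = 1.5 hours).
The sixth arrival falls in the interval iff at least 6 events occur there: P(S_6 ≤ t) = P(N ≥ 6) = 1 − P(N ≤ 5) ≈ 0.1171.

0.1171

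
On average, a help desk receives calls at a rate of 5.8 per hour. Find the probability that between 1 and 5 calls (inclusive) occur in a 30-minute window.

Over the interval, μ = 5.8 × 0.5 = 2.9 (a 30-minute window = 0.5 hours).
P(1 ≤ N ≤ 5) = Σ_{j=1}^{5} e^(−2.9) · 2.9^j/j! ≈ 0.8708.

0.8708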